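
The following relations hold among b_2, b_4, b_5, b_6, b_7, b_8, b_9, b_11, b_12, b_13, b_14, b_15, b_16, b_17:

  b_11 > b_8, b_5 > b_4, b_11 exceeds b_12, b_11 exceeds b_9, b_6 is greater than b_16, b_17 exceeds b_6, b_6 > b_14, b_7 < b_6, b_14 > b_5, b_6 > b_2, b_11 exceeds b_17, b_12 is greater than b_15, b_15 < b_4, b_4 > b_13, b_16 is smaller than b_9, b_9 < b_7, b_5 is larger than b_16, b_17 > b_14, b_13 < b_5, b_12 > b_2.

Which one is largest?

Chaining downward from b_11: directly below it, b_9, b_12, b_8, b_17; then b_15, b_2, b_16, b_14, b_6; then b_7, b_5; then b_13, b_4.
That covers every other element, and nothing is given above b_11, so b_11 is the largest.

b_11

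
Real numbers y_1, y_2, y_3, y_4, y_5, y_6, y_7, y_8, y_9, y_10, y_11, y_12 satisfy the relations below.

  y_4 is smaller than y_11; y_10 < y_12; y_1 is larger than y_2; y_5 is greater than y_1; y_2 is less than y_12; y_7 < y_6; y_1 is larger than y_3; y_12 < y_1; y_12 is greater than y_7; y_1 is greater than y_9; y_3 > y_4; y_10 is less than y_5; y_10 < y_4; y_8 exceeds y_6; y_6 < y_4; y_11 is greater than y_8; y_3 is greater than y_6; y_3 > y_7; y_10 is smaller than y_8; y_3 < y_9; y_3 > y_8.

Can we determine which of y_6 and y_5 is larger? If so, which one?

The relevant relations are y_6 < y_4; y_4 < y_3; y_3 < y_9; y_9 < y_1; y_1 < y_5.
Chaining these gives y_6 < y_4 < y_3 < y_9 < y_1 < y_5.
So y_5 is larger.

y_5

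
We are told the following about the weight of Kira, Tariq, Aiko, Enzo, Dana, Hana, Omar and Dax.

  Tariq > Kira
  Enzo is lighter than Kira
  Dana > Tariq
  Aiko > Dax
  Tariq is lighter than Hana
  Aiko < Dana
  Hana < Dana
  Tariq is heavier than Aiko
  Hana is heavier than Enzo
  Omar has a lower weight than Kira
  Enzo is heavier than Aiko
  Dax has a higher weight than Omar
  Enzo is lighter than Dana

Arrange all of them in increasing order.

Omar < Dax < Aiko < Enzo < Kira < Tariq < Hana < Dana

The consecutive links are each given: Omar < Dax; Dax < Aiko; Aiko < Enzo; Enzo < Kira; Kira < Tariq; Tariq < Hana; Hana < Dana.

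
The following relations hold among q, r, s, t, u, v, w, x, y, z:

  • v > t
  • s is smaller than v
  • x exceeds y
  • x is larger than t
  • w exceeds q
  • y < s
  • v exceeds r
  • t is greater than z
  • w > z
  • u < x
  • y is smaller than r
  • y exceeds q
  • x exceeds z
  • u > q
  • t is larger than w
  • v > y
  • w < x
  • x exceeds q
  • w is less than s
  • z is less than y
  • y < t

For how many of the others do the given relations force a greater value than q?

From q the given relations immediately reach y, u, w, x.
From those, r, t, s, v — 8 in total.
Nothing else is reachable above q; 8 in all.

8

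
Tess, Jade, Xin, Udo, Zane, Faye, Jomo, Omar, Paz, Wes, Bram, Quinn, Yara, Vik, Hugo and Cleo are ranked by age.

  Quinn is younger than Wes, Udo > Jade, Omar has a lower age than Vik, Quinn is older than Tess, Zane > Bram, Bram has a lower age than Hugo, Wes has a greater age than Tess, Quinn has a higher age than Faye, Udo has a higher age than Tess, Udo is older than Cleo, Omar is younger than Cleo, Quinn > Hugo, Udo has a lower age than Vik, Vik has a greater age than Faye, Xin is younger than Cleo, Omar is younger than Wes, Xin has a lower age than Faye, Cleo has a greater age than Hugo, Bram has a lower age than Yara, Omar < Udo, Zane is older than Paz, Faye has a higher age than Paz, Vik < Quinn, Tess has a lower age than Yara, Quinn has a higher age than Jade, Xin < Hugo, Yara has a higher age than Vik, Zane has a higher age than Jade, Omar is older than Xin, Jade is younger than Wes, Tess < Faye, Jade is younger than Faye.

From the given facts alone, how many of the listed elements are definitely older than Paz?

From Paz the given relations immediately reach Faye, Zane.
From those, Vik, Quinn — 4 in total.
From those, Yara, Wes — 6 in total.
No other element is forced above Paz by the given relations, so the count is 6.

6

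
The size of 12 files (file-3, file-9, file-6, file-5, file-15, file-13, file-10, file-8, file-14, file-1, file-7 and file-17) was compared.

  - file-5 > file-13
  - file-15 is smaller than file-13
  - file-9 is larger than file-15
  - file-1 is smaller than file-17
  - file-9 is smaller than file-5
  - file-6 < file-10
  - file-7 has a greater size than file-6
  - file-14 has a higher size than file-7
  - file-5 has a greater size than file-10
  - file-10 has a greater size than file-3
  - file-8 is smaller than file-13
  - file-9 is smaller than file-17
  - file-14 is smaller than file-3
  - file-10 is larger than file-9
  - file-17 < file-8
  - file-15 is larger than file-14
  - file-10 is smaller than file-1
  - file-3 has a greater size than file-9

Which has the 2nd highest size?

file-13

Piecing the relations together gives one ordering: file-6 < file-7 < file-14 < file-15 < file-9 < file-3 < file-10 < file-1 < file-17 < file-8 < file-13 < file-5.
Counting 2 from the largest end gives file-13.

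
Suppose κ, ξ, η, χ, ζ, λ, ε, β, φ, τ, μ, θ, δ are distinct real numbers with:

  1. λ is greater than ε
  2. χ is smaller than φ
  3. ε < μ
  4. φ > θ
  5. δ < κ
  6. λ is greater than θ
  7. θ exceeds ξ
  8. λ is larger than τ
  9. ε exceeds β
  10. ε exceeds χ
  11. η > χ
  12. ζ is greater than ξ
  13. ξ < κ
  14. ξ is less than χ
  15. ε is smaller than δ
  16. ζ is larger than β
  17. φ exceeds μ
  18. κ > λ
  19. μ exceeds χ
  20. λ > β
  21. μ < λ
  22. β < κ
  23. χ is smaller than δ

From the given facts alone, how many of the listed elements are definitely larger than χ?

The elements the relations force above χ are ε, μ, η, δ, λ, φ, κ — no chain reaches any other.
That is 7.

7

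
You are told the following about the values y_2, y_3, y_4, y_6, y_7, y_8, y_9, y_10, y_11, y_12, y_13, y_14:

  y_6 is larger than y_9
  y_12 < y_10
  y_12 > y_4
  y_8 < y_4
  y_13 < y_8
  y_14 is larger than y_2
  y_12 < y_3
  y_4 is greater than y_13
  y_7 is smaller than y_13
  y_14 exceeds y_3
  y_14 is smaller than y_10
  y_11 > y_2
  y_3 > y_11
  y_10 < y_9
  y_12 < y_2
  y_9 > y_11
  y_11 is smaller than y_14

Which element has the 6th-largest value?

y_11

The consecutive relations fix a unique order: y_7 < y_13 < y_8 < y_4 < y_12 < y_2 < y_11 < y_3 < y_14 < y_10 < y_9 < y_6.
The 6th largest is y_11.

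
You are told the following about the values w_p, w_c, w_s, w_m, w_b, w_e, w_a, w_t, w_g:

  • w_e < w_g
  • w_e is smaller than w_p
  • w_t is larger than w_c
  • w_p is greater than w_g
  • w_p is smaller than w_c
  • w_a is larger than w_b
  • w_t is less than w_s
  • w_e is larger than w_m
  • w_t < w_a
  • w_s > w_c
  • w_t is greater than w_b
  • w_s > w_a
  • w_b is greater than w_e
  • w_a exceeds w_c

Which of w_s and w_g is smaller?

w_g

w_g < w_p and w_p < w_c give w_g < w_c.
With w_c < w_t: w_g < w_p < w_c < w_t.
With w_t < w_a: w_g < w_p < w_c < w_t < w_a.
With w_a < w_s: w_g < w_p < w_c < w_t < w_a < w_s.
So w_g < w_s; w_g is the smaller of the two.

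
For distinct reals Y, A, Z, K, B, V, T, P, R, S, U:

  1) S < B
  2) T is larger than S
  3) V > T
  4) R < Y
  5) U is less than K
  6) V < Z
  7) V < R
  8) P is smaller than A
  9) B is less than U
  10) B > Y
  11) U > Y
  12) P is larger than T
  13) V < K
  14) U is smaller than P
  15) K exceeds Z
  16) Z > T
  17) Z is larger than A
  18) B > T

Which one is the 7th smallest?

Piecing the relations together gives one ordering: S < T < V < R < Y < B < U < P < A < Z < K.
Counting 7 from the smallest end gives U.

U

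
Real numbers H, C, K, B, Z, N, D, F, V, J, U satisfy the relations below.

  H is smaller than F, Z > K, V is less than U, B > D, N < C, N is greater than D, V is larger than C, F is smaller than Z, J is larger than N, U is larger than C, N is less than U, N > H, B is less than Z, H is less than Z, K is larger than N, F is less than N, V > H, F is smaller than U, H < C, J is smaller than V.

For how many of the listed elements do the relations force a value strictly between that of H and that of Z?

3

The relations place H below Z. An element lies strictly between them when it is forced above H and also forced below Z.
Above H: {F, N, J, K, C, V, U}. Below Z: {D, F, N, K, B}.
Intersection: {F, N, K} — 3.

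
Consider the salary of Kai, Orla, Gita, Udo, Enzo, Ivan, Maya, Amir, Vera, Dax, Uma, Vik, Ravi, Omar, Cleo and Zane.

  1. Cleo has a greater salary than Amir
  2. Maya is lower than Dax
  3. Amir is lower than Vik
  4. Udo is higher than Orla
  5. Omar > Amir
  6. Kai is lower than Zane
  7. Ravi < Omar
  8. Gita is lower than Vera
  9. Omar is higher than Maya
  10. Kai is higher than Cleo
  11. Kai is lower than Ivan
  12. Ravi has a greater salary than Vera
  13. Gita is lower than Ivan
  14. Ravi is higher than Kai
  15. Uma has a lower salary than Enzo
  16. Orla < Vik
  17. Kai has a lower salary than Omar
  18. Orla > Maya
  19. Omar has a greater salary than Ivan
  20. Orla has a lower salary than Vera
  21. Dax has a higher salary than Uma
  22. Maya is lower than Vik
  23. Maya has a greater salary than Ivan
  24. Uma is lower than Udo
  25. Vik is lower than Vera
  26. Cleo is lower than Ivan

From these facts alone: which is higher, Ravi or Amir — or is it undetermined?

Following the relations from Amir: Amir < Cleo < Kai < Ivan < Maya < Orla < Vik < Vera < Ravi.
So Ravi is higher.

Ravi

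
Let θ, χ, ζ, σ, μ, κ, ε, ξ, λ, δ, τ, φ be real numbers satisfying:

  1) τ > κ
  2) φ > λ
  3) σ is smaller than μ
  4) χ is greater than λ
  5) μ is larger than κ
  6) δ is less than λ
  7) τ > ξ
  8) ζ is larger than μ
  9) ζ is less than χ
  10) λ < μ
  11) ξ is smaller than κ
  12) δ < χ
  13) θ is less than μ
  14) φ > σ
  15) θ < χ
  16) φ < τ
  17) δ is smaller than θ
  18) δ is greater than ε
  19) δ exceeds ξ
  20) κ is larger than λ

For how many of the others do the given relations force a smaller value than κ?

4

Directly below κ: ξ, λ.
One step further: δ (3 so far).
One step further: ε (4 so far).
No other element is forced below κ by the given relations, so the count is 4.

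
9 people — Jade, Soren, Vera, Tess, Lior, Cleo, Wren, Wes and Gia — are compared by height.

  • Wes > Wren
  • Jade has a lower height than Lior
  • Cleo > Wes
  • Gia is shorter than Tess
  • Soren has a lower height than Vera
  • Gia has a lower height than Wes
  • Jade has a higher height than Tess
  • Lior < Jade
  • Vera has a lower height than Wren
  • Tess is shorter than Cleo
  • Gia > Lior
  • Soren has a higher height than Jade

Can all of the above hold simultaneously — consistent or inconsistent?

inconsistent

We have Jade < Lior stated directly, yet also Lior < Gia < Tess < Jade by chaining the others — so Lior < Jade. Contradiction.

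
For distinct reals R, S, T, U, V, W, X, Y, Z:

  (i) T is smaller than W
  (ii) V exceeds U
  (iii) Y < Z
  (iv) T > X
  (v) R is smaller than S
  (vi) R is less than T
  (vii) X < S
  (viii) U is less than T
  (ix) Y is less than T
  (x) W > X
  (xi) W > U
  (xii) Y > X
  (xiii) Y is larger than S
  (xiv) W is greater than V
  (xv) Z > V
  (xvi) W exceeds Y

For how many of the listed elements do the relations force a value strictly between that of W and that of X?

Chaining upward from X reaches: S, Y, T, Z.
Chaining downward from W reaches: U, R, S, Y, T, V.
Strictly between X and W are those in both lists: S, Y, T — 3 elements.

3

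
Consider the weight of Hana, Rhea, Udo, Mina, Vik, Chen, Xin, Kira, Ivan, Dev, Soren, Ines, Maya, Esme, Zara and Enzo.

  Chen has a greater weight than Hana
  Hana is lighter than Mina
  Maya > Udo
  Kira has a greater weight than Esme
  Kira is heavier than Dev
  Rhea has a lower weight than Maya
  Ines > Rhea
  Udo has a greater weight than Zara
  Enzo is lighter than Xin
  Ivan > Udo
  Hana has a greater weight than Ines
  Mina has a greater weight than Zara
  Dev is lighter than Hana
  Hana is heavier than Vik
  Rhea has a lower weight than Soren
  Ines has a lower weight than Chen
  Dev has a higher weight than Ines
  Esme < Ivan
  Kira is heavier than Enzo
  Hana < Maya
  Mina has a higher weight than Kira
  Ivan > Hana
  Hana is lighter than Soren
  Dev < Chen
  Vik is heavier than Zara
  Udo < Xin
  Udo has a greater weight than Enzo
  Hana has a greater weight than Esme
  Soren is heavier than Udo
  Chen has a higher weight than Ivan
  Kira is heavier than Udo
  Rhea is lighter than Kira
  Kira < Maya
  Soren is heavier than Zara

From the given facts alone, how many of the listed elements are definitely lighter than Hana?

The elements the relations force below Hana are Esme, Rhea, Zara, Ines, Vik, Dev — no chain reaches any other.
That is 6.

6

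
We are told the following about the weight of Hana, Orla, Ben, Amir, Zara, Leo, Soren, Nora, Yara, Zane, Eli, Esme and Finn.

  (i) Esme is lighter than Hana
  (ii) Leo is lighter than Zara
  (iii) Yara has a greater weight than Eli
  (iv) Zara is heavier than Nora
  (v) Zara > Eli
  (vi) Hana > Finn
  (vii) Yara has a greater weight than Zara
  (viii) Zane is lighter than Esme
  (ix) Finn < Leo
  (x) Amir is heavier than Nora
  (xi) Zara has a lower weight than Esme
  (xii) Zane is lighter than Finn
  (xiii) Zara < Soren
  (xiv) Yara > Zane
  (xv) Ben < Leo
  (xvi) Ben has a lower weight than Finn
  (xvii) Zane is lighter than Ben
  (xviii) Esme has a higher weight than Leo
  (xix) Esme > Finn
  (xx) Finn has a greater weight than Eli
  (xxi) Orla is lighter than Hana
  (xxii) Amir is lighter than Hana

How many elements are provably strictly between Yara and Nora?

The relations place Nora below Yara. An element lies strictly between them when it is forced above Nora and also forced below Yara.
Above Nora: {Amir, Zara, Soren, Esme, Hana}. Below Yara: {Eli, Zane, Ben, Finn, Leo, Zara}.
Intersection: {Zara} — 1.

1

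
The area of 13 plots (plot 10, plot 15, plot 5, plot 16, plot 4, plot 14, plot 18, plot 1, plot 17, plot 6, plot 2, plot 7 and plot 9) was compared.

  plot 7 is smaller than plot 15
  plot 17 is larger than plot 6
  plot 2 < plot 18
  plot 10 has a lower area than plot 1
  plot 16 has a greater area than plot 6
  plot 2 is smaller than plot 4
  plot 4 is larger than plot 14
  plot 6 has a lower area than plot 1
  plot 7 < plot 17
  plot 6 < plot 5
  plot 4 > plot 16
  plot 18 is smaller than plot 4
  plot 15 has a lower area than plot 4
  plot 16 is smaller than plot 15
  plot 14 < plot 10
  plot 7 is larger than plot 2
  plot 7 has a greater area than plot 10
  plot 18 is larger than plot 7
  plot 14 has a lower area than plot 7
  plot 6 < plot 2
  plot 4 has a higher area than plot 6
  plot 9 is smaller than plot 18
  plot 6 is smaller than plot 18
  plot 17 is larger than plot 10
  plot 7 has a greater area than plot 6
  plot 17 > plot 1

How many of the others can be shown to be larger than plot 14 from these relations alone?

7

Directly above plot 14: plot 10, plot 7, plot 4.
One step further: plot 1, plot 17, plot 18, plot 15 (7 so far).
No other element is forced above plot 14 by the given relations, so the count is 7.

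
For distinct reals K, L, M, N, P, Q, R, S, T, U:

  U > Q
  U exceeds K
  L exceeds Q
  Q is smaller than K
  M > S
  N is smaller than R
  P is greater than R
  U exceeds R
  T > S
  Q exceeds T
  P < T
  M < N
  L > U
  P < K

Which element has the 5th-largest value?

Piecing the relations together gives one ordering: S < M < N < R < P < T < Q < K < U < L.
The 5th largest is T.

T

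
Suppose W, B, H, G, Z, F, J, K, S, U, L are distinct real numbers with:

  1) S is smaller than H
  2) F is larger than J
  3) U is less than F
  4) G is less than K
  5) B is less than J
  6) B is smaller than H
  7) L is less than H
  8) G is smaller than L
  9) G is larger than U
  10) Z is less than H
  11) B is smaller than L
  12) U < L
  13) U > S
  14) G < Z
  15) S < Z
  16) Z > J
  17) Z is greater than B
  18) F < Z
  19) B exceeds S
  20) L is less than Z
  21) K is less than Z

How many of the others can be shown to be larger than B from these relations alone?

The elements the relations force above B are J, F, L, Z, H — no chain reaches any other.
That is 5.

5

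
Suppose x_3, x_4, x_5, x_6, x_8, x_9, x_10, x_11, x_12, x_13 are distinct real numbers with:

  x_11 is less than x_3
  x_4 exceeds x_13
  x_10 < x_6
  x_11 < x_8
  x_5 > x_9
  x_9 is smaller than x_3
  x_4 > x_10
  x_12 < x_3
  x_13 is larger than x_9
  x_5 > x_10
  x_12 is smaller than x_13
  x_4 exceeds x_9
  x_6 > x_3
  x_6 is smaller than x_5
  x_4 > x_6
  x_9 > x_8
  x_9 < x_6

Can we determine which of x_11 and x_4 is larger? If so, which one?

Chaining the given relations: x_11 < x_8 < x_9 < x_6 < x_4.
So x_4 is larger.

x_4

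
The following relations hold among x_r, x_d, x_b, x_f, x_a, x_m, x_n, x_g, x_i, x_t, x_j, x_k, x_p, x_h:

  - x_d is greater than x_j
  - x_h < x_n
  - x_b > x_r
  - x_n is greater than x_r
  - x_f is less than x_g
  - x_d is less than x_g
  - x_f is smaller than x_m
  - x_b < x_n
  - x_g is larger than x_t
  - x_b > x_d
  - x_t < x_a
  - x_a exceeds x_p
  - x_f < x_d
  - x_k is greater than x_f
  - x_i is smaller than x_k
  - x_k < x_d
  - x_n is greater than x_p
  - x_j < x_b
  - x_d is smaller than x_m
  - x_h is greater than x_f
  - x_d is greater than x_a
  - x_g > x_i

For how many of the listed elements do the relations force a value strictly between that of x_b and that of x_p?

Chaining upward from x_p reaches: x_a, x_d, x_m, x_n, x_g.
Chaining downward from x_b reaches: x_t, x_j, x_f, x_i, x_k, x_r, x_a, x_d.
Strictly between x_p and x_b are those in both lists: x_a, x_d — 2 elements.

2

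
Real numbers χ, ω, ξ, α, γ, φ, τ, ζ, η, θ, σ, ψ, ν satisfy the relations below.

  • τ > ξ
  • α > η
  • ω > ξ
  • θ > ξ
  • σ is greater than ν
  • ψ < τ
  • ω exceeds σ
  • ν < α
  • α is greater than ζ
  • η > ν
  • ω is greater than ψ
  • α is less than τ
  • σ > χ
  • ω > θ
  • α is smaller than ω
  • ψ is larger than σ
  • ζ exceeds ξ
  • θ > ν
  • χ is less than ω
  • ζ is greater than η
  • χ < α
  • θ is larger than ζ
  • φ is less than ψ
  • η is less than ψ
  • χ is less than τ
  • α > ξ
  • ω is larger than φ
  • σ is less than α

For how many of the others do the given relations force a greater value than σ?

From σ the given relations immediately reach α, ψ, ω.
From those, τ — 4 in total.
Nothing else is reachable above σ; 4 in all.

4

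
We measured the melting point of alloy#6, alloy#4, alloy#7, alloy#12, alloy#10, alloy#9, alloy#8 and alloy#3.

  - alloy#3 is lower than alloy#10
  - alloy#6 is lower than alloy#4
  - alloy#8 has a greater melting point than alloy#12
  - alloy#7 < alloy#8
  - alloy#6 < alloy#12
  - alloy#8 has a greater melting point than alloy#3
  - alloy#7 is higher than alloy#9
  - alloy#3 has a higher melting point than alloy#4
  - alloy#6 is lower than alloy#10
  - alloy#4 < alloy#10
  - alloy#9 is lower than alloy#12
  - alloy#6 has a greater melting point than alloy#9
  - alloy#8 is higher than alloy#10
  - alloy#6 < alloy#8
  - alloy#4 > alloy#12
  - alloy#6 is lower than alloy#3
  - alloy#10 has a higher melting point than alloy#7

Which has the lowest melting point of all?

alloy#6 is not least since alloy#9 < alloy#6; alloy#12 is not least since alloy#6 < alloy#12; alloy#4 is not least since alloy#12 < alloy#4; alloy#3 is not least since alloy#4 < alloy#3; alloy#7 is not least since alloy#9 < alloy#7; alloy#10 is not least since alloy#3 < alloy#10; alloy#8 is not least since alloy#12 < alloy#8.
Only alloy#9 has nothing below it, so alloy#9 is the lowest melting point.

alloy#9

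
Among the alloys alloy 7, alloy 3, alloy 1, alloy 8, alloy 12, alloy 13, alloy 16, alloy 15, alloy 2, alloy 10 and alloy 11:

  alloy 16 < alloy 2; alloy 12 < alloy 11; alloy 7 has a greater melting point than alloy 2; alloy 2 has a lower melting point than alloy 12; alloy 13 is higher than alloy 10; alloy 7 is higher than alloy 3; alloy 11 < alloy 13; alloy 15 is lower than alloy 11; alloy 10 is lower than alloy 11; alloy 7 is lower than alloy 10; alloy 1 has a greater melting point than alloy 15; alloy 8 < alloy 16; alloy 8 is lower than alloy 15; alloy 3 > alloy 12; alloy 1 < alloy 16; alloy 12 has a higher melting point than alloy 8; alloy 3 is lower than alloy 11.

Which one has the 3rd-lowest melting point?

alloy 1

Chaining the given pairs: alloy 8 < alloy 15 < alloy 1 < alloy 16 < alloy 2 < alloy 12 < alloy 3 < alloy 7 < alloy 10 < alloy 11 < alloy 13.
The 3rd smallest is alloy 1.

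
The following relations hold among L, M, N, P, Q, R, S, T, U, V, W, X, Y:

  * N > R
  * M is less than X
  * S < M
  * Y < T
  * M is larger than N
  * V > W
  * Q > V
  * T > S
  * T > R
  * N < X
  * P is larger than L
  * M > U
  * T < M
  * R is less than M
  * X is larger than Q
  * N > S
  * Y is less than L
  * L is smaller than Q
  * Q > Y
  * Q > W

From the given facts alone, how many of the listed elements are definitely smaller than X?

Directly below X: N, M, Q.
One step further: R, Y, U, S, W, T, V, L (11 so far).
No other element is forced below X by the given relations, so the count is 11.

11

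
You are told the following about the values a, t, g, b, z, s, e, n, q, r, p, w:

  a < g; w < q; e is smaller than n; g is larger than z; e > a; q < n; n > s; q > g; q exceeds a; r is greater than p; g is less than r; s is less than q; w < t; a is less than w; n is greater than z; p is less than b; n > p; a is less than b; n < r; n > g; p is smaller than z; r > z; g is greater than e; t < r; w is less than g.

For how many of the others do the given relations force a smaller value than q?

7

Directly below q: a, s, w, g.
One step further: z, e (6 so far).
One step further: p (7 so far).
No other element is forced below q by the given relations, so the count is 7.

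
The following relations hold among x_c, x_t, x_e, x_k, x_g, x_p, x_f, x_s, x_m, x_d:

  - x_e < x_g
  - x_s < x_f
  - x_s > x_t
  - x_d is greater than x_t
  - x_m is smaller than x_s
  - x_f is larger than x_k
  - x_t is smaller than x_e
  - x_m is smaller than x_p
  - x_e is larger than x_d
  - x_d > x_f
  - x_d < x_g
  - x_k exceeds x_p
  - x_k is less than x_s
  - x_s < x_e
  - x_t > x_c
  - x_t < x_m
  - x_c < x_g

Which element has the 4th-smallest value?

x_p

The consecutive relations fix a unique order: x_c < x_t < x_m < x_p < x_k < x_s < x_f < x_d < x_e < x_g.
Counting 4 from the smallest end gives x_p.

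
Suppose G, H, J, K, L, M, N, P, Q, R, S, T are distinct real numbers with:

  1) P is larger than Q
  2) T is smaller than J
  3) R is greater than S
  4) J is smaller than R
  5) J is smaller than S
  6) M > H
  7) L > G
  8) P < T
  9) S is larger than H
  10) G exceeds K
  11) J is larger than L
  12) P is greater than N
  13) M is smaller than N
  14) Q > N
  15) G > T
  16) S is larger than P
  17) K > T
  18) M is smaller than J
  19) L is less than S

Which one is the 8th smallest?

G

Piecing the relations together gives one ordering: H < M < N < Q < P < T < K < G < L < J < S < R.
The 8th smallest is G.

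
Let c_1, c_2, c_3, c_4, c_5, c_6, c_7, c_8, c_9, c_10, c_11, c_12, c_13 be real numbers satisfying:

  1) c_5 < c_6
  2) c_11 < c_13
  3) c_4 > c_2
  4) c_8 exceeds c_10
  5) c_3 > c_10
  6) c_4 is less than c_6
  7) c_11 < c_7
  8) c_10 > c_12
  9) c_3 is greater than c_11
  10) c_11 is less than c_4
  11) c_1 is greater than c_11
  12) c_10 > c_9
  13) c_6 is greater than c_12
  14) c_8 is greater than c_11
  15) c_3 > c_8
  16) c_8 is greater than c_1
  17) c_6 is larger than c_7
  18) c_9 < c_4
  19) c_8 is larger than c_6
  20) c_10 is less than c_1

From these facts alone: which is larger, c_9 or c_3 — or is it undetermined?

c_3

Following the relations from c_9: c_9 < c_10 < c_1 < c_8 < c_3.
So c_3 is larger.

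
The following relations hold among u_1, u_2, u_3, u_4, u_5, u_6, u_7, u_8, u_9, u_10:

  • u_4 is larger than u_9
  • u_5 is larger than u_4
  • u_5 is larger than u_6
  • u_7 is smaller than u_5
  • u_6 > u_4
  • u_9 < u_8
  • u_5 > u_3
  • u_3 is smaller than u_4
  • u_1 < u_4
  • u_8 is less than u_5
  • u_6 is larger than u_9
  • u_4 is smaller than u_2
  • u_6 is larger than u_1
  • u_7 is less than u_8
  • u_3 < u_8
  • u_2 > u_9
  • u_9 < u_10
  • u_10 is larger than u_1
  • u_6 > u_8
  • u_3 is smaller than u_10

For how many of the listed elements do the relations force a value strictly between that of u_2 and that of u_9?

Chaining upward from u_9 reaches: u_8, u_10, u_4, u_6, u_5.
Chaining downward from u_2 reaches: u_3, u_1, u_4.
Strictly between u_9 and u_2 are those in both lists: u_4 — 1 element.

1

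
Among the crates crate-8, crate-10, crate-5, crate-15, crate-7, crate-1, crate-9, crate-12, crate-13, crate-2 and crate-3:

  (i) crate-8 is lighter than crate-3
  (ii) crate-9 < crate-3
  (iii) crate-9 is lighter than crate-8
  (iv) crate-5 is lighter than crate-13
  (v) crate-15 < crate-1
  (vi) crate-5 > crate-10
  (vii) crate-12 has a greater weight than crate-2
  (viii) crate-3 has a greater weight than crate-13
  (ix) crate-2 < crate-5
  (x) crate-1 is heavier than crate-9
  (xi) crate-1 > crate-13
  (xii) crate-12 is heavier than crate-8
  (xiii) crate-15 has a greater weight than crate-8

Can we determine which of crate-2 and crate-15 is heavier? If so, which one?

Following every chain through crate-2: above crate-2 we get crate-5, crate-12, crate-13, crate-1, crate-3.
crate-15 is not reached, and no chain runs the other way from crate-15 to crate-2.
So the given relations leave the order of crate-2 and crate-15 undetermined.

undetermined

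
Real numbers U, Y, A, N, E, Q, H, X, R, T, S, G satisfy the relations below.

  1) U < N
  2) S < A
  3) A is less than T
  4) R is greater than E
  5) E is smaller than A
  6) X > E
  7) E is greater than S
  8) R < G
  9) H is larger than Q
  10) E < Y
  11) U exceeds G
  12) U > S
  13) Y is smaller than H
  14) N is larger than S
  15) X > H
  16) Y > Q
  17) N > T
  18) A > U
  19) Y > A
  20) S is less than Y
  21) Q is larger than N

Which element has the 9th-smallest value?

Chaining the given pairs: S < E < R < G < U < A < T < N < Q < Y < H < X.
The 9th smallest is Q.

Q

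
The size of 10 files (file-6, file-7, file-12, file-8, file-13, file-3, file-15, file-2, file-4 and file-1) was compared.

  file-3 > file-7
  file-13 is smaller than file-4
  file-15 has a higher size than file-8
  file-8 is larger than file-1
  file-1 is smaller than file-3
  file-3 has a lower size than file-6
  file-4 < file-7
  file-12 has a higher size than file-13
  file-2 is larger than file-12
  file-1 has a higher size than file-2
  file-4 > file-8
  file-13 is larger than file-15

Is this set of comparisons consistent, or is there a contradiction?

Chaining the given relations yields file-12 < file-2 < file-1 < file-8 < file-15 < file-13, so file-12 < file-13. But one relation states file-13 < file-12. These cannot both hold.

inconsistent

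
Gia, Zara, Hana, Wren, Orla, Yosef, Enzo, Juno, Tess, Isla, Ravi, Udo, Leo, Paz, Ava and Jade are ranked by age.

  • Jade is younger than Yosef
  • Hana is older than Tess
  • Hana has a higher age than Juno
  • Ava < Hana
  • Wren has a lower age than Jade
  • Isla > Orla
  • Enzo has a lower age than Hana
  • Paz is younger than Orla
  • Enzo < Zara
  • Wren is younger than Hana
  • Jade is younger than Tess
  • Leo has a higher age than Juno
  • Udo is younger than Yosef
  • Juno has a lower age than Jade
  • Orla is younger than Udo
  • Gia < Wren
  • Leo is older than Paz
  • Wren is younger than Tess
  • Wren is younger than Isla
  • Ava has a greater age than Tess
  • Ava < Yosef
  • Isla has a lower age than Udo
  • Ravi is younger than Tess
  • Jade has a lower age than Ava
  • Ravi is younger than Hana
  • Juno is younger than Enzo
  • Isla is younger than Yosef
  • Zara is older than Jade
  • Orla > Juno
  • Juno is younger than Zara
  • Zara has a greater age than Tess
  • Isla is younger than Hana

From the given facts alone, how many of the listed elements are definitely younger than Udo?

6

Directly below Udo: Orla, Isla.
One step further: Juno, Paz, Wren (5 so far).
One step further: Gia (6 so far).
Nothing else is reachable below Udo; 6 in all.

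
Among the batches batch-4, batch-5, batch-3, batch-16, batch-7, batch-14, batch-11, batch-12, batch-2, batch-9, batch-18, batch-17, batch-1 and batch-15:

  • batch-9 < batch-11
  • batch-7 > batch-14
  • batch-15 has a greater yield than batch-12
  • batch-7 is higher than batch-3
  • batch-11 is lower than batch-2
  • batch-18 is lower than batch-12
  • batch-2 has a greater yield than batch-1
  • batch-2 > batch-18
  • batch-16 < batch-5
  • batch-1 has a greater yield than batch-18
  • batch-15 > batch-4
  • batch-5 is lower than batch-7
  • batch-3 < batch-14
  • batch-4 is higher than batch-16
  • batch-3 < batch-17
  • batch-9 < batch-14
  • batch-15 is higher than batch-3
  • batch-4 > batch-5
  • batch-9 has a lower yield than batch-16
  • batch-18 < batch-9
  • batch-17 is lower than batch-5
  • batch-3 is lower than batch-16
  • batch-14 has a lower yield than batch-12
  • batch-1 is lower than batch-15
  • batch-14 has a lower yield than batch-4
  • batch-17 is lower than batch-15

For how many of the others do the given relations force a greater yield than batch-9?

The elements the relations force above batch-9 are batch-16, batch-14, batch-12, batch-5, batch-4, batch-15, batch-7, batch-11, batch-2 — no chain reaches any other.
That is 9.

9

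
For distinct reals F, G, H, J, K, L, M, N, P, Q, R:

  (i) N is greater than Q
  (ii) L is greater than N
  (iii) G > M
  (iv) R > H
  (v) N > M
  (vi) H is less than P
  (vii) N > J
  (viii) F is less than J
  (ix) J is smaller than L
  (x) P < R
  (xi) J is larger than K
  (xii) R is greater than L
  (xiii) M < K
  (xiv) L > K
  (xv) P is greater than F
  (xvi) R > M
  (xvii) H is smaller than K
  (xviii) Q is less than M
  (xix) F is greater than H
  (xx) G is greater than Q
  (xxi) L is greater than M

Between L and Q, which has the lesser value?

Q < M and M < K give Q < K.
Then K < J extends the chain to J.
With J < N: Q < M < K < J < N.
With N < L: Q < M < K < J < N < L.
So Q < L; Q is the smaller of the two.

Q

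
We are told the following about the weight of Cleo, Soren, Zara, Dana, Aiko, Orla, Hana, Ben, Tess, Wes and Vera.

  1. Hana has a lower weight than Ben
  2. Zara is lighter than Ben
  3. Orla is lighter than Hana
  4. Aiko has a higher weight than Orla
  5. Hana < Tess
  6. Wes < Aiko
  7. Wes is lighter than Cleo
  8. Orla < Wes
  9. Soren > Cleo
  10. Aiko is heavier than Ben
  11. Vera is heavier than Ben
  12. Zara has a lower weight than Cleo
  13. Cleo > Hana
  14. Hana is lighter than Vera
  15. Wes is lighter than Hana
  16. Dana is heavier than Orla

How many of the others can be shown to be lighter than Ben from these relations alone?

Directly below Ben: Hana, Zara.
One step further: Orla, Wes (4 so far).
No other element is forced below Ben by the given relations, so the count is 4.

4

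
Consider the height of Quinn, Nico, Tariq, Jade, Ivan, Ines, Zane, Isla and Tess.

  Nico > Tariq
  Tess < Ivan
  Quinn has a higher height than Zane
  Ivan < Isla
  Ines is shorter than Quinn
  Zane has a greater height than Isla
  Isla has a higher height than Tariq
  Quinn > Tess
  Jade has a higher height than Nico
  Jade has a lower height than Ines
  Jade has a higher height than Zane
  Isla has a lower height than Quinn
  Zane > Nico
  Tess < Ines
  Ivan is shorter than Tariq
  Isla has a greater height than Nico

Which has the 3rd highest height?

Jade

Piecing the relations together gives one ordering: Tess < Ivan < Tariq < Nico < Isla < Zane < Jade < Ines < Quinn.
The 3rd largest is Jade.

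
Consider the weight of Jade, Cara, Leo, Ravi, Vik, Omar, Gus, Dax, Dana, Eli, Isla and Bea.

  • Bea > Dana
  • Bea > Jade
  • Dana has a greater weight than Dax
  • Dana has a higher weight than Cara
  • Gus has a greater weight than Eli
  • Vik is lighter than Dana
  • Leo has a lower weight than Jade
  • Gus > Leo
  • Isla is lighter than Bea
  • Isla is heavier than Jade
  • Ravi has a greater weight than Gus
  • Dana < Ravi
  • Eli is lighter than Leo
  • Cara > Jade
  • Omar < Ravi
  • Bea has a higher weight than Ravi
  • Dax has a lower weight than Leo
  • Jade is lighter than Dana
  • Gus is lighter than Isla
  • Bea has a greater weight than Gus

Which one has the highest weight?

Chaining downward from Bea: directly below it, Gus, Jade, Isla, Dana, Ravi; then Eli, Dax, Vik, Leo, Cara, Omar.
That covers every other element, and nothing is given above Bea, so Bea is the highest weight.

Bea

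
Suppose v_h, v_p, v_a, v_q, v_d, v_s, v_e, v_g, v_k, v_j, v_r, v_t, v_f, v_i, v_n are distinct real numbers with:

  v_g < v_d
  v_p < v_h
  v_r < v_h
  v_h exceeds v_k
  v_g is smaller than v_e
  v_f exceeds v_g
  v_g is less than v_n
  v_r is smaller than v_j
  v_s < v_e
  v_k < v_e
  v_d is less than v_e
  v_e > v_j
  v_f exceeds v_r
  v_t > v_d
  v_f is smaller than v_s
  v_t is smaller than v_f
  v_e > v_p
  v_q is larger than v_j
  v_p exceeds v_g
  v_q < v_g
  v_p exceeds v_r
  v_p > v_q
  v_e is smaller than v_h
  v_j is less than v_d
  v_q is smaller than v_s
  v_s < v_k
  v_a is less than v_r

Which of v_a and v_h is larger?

v_h

v_a < v_r and v_r < v_j give v_a < v_j.
With v_j < v_q: v_a < v_r < v_j < v_q.
With v_q < v_g: v_a < v_r < v_j < v_q < v_g.
Then v_g < v_d extends the chain to v_d.
With v_d < v_t: v_a < v_r < v_j < v_q < v_g < v_d < v_t.
With v_t < v_f: v_a < v_r < v_j < v_q < v_g < v_d < v_t < v_f.
Then v_f < v_s extends the chain to v_s.
Then v_s < v_k extends the chain to v_k.
Then v_k < v_e extends the chain to v_e.
Then v_e < v_h extends the chain to v_h.
So v_a < v_h; v_h is the larger of the two.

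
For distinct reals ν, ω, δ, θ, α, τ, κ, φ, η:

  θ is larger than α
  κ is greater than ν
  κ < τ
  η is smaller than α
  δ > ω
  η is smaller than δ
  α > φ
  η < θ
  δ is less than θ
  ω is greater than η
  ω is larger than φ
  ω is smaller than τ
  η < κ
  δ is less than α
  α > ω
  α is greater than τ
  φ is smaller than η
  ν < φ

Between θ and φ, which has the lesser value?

φ

Chaining the given relations: φ < η < ω < τ < α < θ.
So φ < θ; φ is the smaller of the two.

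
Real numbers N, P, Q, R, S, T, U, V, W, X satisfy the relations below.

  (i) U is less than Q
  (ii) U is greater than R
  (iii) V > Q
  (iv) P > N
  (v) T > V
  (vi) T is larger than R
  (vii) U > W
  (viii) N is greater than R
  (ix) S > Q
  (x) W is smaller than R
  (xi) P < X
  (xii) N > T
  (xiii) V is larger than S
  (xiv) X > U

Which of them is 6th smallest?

Chaining the given pairs: W < R < U < Q < S < V < T < N < P < X.
Counting 6 from the smallest end gives V.

V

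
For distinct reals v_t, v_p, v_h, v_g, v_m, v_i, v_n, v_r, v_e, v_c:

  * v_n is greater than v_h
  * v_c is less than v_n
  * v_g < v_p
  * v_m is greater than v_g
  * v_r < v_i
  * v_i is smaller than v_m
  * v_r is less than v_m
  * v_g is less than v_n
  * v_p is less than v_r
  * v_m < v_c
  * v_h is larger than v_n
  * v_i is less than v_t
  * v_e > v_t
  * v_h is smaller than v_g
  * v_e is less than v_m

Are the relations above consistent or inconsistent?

inconsistent

We have v_n < v_h stated directly, yet also v_h < v_g < v_p < v_r < v_i < v_t < v_e < v_m < v_c < v_n by chaining the others — so v_h < v_n. Contradiction.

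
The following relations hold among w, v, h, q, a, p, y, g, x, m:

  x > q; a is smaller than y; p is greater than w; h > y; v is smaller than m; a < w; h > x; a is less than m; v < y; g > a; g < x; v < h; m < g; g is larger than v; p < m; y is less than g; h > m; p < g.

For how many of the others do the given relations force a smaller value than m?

4

From m the given relations immediately reach v, a, p.
From those, w — 4 in total.
No other element is forced below m by the given relations, so the count is 4.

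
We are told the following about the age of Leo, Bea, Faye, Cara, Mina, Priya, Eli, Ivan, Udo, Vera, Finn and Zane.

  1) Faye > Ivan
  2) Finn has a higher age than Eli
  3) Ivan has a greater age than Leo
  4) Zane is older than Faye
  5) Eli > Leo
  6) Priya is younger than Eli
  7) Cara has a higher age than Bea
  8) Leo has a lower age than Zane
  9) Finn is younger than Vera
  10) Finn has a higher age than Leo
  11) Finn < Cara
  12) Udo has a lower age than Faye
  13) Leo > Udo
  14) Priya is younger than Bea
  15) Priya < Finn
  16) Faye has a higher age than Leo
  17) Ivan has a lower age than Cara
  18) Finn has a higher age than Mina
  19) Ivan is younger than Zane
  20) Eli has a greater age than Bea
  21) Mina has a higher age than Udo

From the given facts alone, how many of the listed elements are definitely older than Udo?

9

The elements the relations force above Udo are Leo, Ivan, Faye, Mina, Eli, Finn, Zane, Cara, Vera — no chain reaches any other.
That is 9.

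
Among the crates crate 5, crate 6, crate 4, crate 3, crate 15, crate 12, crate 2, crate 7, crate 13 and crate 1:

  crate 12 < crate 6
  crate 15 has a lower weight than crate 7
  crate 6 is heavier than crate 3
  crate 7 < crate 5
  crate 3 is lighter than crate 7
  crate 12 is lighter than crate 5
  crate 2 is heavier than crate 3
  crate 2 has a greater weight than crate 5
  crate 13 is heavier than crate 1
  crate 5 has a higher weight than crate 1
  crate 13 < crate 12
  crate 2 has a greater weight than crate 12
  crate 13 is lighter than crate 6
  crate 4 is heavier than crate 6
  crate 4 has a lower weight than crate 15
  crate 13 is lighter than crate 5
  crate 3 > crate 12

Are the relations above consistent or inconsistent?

consistent

Every relation is compatible with crate 1 < crate 13 < crate 12 < crate 3 < crate 6 < crate 4 < crate 15 < crate 7 < crate 5 < crate 2; the set is consistent.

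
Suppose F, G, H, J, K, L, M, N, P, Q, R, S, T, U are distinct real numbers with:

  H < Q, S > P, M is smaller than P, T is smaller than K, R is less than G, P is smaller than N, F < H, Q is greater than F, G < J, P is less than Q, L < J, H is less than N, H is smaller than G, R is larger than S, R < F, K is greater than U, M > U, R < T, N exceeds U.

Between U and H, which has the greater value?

U < M < P < S < R < F < H, by transitivity through M, P, S, R, F.
So U < H; H is the larger of the two.

H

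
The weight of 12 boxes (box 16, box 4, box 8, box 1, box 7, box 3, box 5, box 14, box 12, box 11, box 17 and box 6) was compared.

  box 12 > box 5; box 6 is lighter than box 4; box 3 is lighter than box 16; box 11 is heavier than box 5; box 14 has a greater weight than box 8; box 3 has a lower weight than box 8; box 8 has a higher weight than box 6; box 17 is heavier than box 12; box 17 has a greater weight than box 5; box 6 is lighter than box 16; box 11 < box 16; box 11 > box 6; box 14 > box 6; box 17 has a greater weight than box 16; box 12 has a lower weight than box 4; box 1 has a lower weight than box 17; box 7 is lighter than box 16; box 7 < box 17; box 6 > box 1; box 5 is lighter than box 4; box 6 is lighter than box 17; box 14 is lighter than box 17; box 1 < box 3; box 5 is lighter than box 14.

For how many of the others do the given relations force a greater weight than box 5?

Directly above box 5: box 11, box 12, box 4, box 14, box 17.
One step further: box 16 (6 so far).
Nothing else is reachable above box 5; 6 in all.

6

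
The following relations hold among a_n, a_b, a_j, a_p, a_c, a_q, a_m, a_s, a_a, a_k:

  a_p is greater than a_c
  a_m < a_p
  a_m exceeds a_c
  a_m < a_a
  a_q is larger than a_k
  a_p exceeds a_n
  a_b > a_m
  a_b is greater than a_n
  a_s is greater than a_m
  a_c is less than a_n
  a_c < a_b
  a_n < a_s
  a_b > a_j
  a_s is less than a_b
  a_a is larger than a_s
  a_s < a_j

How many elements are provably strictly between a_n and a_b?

2

Chaining upward from a_n reaches: a_s, a_j, a_p, a_a.
Chaining downward from a_b reaches: a_c, a_m, a_s, a_j.
Strictly between a_n and a_b are those in both lists: a_s, a_j — 2 elements.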